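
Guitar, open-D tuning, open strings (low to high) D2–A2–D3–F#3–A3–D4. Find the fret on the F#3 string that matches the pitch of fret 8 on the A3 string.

A3 at fret 8 is A3 + 8 semitones = F4.
The open F#3 string is 3 semitones below the open A3, so the same pitch on the F#3 string lies at fret 8 + 3 = 11.

11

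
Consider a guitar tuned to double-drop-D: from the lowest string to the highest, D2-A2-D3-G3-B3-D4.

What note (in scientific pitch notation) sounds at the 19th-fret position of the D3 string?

A4

The open D3 string plus 19 semitones: D–D#–E–F–…–G–G#–A.
The walk passes from B into C once, so the octave number goes from 3 to 4.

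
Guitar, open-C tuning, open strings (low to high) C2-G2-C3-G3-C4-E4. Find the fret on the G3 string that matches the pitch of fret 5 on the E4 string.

Fret 5 on E4 is MIDI 64 + 5 = 69 (A4). On the G3 string (open MIDI 55), that pitch is 69 − 55 = fret 14.

14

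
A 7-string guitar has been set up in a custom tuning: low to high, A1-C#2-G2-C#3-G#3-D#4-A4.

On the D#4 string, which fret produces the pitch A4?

6

A4 is 6 semitones above the open D#4 (D#–E–F–F#–G–G#–A), so it sits at fret 6.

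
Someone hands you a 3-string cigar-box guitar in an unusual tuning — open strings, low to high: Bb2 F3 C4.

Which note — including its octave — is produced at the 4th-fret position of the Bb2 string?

D3

The open Bb2 string plus 4 semitones: Bb–B–C–Db–D.
The walk passes from B into C once, so the octave number goes from 2 to 3.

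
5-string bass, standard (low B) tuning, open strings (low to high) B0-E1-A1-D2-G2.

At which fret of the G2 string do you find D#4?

D#4 is 20 semitones above the open G2 (G–G#–A–A#–…–C#–D–D#), so it sits at fret 20.

20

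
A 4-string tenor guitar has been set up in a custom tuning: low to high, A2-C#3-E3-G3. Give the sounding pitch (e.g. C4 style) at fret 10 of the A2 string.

G3

The open A2 string plus 10 semitones: A–A#–B–C–…–F–F#–G.
The walk passes from B into C once, so the octave number goes from 2 to 3.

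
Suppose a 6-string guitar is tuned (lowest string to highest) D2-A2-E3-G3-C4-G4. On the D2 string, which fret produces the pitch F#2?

F#2 is 4 semitones above the open D2 (D–D#–E–F–F#), so it sits at fret 4.

4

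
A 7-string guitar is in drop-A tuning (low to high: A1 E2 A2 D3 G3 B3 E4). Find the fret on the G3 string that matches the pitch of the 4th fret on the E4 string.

Fret 4 on E4 is MIDI 64 + 4 = 68 (G#4). On the G3 string (open MIDI 55), that pitch is 68 − 55 = fret 13.

13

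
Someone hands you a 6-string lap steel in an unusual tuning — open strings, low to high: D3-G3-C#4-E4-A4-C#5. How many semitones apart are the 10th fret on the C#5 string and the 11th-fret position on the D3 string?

C#5 at fret 10 → B5 (MIDI 83); D3 at fret 11 → C#4 (MIDI 61).
83 − 61 = 22, so the two pitches are 22 semitones apart, with B5 the higher.

22 semitones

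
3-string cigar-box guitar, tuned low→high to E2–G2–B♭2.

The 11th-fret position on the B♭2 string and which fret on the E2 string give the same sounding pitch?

B♭2 at fret 11 is B♭2 + 11 semitones = A3.
The open E2 string is 6 semitones below the open B♭2, so the same pitch on the E2 string lies at fret 11 + 6 = 17.

17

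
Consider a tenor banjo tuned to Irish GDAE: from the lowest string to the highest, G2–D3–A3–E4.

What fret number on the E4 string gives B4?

B4 is 7 semitones above the open E4 (E–F–F#–G–G#–A–A#–B), so it sits at fret 7.

7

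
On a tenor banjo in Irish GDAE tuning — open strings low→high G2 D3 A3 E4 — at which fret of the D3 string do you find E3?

E3 is 2 semitones above the open D3 (D–D#–E), so it sits at fret 2.

2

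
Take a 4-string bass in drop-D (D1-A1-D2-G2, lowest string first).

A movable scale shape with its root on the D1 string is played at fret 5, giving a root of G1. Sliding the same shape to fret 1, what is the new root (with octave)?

Moving from fret 5 to fret 1 shifts the root by -4 semitones.
G1 down 4 semitones is D#1.

D#1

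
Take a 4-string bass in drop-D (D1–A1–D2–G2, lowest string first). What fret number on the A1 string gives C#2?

4

C#2 is 4 semitones above the open A1 (A–A#–B–C–C#), so it sits at fret 4.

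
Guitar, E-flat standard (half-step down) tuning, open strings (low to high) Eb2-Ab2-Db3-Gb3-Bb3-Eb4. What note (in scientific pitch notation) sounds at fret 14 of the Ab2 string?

The open Ab2 string plus 14 semitones: Ab–A–Bb–B–…–Ab–A–Bb.
The walk passes from B into C once, so the octave number goes from 2 to 3.
(Equivalently spelled A#3.)

Bb3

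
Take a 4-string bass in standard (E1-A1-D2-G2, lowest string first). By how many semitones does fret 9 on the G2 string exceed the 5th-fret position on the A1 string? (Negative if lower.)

14 semitones

G2 at fret 9 → E3 (MIDI 52); A1 at fret 5 → D2 (MIDI 38).
52 − 38 = 14, so the two pitches are 14 semitones apart.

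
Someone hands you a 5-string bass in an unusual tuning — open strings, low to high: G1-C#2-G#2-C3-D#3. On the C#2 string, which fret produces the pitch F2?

F2 is 4 semitones above the open C#2 (C#–D–D#–E–F), so it sits at fret 4.

4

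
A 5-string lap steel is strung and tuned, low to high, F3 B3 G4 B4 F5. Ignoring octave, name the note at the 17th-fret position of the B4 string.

The open B4 string plus 17 semitones: B–C–Db–D–…–D–Eb–E.

E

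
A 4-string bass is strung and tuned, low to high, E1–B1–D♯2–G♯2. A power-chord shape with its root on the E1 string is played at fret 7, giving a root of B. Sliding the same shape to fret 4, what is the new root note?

Moving from fret 7 to fret 4 shifts the root by -3 semitones.
B down 3 semitones is G♯.

G♯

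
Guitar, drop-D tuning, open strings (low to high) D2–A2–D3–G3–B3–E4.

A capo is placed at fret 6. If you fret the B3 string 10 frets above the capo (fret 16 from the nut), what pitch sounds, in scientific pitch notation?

The capo raises the open B3 by 6 semitones to F4; fretting 10 more gives B3 + 6 + 10 = B3 + 16 semitones = D#5.

D#5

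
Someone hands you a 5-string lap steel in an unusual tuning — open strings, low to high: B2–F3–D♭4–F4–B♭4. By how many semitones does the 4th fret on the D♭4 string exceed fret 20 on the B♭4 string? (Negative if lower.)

D♭4 at fret 4 → F4 (MIDI 65); B♭4 at fret 20 → G♭6 (MIDI 90).
65 − 90 = -25, so the two pitches are 25 semitones apart.

-25 semitones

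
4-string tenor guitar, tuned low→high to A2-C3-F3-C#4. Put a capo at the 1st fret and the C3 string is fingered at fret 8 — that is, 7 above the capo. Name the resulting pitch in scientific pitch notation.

The capo raises the open C3 by 1 semitone to C#3; fretting 7 more gives C3 + 1 + 7 = C3 + 8 semitones = G#3.
(Also written Ab.)

G#3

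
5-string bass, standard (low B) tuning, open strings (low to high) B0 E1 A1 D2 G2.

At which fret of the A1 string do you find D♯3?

D♯3 is 18 semitones above the open A1 (A–A#–B–C–…–C#–D–D#), so it sits at fret 18.

18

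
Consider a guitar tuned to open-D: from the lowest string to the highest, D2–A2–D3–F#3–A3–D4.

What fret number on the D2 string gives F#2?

4

F#2 is 4 semitones above the open D2 (D–D#–E–F–F#), so it sits at fret 4.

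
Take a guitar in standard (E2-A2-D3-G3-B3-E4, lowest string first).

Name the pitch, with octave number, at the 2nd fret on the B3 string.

Each fret is one semitone, so B3 + 2 = C#4.

C#4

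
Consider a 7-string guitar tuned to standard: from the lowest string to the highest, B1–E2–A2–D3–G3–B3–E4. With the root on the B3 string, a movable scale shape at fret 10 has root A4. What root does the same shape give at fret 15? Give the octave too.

D5

Moving from fret 10 to fret 15 shifts the root by 5 semitones.
A4 up 5 semitones is D5.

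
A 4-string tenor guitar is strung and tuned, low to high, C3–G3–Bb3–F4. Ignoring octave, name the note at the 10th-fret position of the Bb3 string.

Bb3 is MIDI 58. Adding 10 gives 68; 68 mod 12 = 8, i.e. Ab.

Ab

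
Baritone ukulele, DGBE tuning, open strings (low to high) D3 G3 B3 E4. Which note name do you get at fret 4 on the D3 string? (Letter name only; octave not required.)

Each fret is one semitone, so D3 + 4 = F#.
(Equivalently spelled Gb.)

F#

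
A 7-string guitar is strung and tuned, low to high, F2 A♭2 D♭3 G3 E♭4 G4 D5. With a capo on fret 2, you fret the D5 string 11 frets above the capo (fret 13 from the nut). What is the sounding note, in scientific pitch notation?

E♭6

The capo raises the open D5 by 2 semitones to E5; fretting 11 more gives D5 + 2 + 11 = D5 + 13 semitones = E♭6.
(Also written D♯.)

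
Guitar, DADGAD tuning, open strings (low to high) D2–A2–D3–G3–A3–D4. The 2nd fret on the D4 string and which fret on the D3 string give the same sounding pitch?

D4 at fret 2 is D4 + 2 semitones = E4.
The open D3 string is 12 semitones below the open D4, so the same pitch on the D3 string lies at fret 2 + 12 = 14.

14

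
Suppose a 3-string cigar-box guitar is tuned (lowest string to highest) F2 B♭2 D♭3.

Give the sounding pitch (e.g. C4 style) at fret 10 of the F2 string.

The open F2 string plus 10 semitones: F–Gb–G–Ab–…–Db–D–Eb.
The walk passes from B into C once, so the octave number goes from 2 to 3.
(Equivalently spelled D♯3.)

E♭3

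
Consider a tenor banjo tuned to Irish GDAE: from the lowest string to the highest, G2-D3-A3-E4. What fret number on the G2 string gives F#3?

11

F#3 is 11 semitones above the open G2 (G–G#–A–A#–…–E–F–F#), so it sits at fret 11.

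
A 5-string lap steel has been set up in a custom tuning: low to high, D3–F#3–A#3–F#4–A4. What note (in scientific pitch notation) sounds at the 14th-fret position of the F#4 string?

G#5

F#4 is MIDI 66. Adding 14 gives 80, which is G#5.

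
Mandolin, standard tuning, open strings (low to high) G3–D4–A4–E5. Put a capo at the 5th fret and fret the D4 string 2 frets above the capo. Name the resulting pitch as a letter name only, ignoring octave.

A

The capo raises the open D4 by 5 semitones to G4; fretting 2 more gives D4 + 5 + 2 = D4 + 7 semitones, landing on A.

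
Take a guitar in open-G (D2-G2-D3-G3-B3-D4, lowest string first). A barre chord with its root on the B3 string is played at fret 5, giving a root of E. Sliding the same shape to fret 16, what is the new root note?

Moving from fret 5 to fret 16 shifts the root by 11 semitones.
E up 11 semitones is D#.

D#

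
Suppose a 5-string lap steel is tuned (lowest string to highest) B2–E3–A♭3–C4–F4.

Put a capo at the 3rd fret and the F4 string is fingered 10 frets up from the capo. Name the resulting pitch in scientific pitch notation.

The capo raises the open F4 by 3 semitones to A♭4; fretting 10 more gives F4 + 3 + 10 = F4 + 13 semitones = G♭5.
(Also written F♯.)

G♭5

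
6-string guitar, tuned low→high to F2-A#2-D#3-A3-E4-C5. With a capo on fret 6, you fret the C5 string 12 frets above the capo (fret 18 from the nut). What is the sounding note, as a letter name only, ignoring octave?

F#

The capo raises the open C5 by 6 semitones to F#5; fretting 12 more gives C5 + 6 + 12 = C5 + 18 semitones, landing on F#.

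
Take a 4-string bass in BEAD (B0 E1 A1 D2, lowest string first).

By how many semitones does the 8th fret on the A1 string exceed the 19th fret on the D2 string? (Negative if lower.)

A1 at fret 8 → F2 (MIDI 41); D2 at fret 19 → A3 (MIDI 57).
41 − 57 = -16, so the two pitches are 16 semitones apart.

-16 semitones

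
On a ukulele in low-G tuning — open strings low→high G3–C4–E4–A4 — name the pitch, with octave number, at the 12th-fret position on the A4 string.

A5

A4 is MIDI 69. Adding 12 gives 81, which is A5.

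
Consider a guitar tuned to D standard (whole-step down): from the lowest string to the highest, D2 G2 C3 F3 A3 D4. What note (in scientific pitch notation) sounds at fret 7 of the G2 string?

D3

The open G2 string plus 7 semitones: G–G#–A–A#–B–C–C#–D.
The walk passes from B into C once, so the octave number goes from 2 to 3.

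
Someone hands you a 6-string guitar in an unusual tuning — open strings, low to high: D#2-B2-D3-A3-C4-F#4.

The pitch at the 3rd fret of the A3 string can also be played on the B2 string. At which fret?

A3 at fret 3 is A3 + 3 semitones = C4.
The open B2 string is 10 semitones below the open A3, so the same pitch on the B2 string lies at fret 3 + 10 = 13.

13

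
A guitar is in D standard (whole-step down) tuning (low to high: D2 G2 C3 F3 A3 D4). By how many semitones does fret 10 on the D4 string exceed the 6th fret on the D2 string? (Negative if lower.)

28 semitones

D4 at fret 10 → C5 (MIDI 72); D2 at fret 6 → G#2 (MIDI 44).
72 − 44 = 28, so the two pitches are 28 semitones apart.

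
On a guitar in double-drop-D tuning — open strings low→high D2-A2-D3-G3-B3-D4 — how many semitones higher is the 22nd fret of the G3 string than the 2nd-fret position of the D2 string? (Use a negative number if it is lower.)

G3 at fret 22 → F5 (MIDI 77); D2 at fret 2 → E2 (MIDI 40).
77 − 40 = 37, so the two pitches are 37 semitones apart.

37 semitones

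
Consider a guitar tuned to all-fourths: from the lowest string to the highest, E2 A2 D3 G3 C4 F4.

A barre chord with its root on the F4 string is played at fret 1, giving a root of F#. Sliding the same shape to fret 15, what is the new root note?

G#

Moving from fret 1 to fret 15 shifts the root by 14 semitones.
F# up 14 semitones is G#.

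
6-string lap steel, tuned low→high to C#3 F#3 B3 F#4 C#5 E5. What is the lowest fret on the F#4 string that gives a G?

1

From F#4, count semitones up the chromatic scale until reaching G: F#–G — 1 step.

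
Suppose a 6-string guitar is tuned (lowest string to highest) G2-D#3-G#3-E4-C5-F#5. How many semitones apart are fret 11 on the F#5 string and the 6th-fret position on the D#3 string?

F#5 at fret 11 → F6 (MIDI 89); D#3 at fret 6 → A3 (MIDI 57).
89 − 57 = 32, so the two pitches are 32 semitones apart, with F6 the higher.

32 semitones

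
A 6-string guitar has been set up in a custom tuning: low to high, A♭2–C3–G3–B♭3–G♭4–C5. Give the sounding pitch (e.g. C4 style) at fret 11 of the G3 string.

G3 is MIDI 55. Adding 11 gives 66, which is G♭4.
(Equivalently spelled F♯4.)

G♭4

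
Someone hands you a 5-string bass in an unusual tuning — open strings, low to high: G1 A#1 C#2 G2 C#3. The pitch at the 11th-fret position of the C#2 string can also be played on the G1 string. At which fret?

17

C#2 at fret 11 is C#2 + 11 semitones = C3.
The open G1 string is 6 semitones below the open C#2, so the same pitch on the G1 string lies at fret 11 + 6 = 17.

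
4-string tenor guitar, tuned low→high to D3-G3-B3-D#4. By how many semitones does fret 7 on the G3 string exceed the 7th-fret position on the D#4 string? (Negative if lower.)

-8 semitones

G3 at fret 7 → D4 (MIDI 62); D#4 at fret 7 → A#4 (MIDI 70).
62 − 70 = -8, so the two pitches are 8 semitones apart.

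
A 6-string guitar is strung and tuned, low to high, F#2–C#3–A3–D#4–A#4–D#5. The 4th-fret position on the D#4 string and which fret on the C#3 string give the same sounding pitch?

18

D#4 at fret 4 is D#4 + 4 semitones = G4.
The open C#3 string is 14 semitones below the open D#4, so the same pitch on the C#3 string lies at fret 4 + 14 = 18.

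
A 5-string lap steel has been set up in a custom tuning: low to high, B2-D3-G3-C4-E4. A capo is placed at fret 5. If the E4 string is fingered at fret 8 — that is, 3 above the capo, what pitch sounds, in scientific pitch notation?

The capo raises the open E4 by 5 semitones to A4; fretting 3 more gives E4 + 5 + 3 = E4 + 8 semitones = C5.

C5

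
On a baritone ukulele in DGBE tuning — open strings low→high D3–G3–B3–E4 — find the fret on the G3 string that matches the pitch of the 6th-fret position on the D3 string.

1

Fret 6 on D3 is MIDI 50 + 6 = 56 (G#3). On the G3 string (open MIDI 55), that pitch is 56 − 55 = fret 1.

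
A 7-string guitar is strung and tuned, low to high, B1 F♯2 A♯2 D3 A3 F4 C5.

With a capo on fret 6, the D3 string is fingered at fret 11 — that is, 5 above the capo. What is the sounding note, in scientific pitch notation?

The capo raises the open D3 by 6 semitones to G♯3; fretting 5 more gives D3 + 6 + 5 = D3 + 11 semitones = C♯4.
(Also written D♭.)

C♯4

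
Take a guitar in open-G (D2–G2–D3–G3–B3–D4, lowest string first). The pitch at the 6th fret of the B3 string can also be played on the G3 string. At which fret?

B3 at fret 6 is B3 + 6 semitones = F4.
The open G3 string is 4 semitones below the open B3, so the same pitch on the G3 string lies at fret 6 + 4 = 10.

10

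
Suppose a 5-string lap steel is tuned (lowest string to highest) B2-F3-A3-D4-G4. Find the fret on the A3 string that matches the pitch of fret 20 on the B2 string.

B2 at fret 20 is B2 + 20 semitones = G4.
The open A3 string is 10 semitones above the open B2, so the same pitch on the A3 string lies at fret 20 − 10 = 10.

10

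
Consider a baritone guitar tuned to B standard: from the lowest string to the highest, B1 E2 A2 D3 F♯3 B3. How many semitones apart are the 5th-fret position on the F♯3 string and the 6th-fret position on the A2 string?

8 semitones

F♯3 at fret 5 → B3 (MIDI 59); A2 at fret 6 → D♯3 (MIDI 51).
59 − 51 = 8, so the two pitches are 8 semitones apart, with B3 the higher.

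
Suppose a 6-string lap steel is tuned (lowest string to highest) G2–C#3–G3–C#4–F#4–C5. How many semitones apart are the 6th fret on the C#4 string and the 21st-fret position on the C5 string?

C#4 at fret 6 → G4 (MIDI 67); C5 at fret 21 → A6 (MIDI 93).
67 − 93 = -26, so the two pitches are 26 semitones apart, with A6 the higher.

26 semitones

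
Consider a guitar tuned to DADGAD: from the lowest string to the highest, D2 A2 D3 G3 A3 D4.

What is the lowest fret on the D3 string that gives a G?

From D3, count semitones up the chromatic scale until reaching G: D–D#–E–F–F#–G — 5 steps.

5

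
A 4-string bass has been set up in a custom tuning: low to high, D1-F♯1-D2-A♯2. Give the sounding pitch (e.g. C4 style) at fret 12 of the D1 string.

D2

Each fret is one semitone, so D1 + 12 = D2.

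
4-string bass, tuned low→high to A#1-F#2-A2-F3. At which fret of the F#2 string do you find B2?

B2 is 5 semitones above the open F#2 (F#–G–G#–A–A#–B), so it sits at fret 5.

5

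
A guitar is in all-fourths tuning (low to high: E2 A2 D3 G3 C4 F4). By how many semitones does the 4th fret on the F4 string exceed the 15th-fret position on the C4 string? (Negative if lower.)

F4 at fret 4 → A4 (MIDI 69); C4 at fret 15 → D♯5 (MIDI 75).
69 − 75 = -6, so the two pitches are 6 semitones apart.

-6 semitones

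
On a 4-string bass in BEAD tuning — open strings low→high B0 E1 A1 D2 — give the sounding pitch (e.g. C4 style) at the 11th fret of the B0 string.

A#1

Each fret is one semitone, so B0 + 11 = A#1.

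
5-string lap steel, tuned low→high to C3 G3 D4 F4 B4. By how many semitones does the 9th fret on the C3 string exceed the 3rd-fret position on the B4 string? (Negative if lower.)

C3 at fret 9 → A3 (MIDI 57); B4 at fret 3 → D5 (MIDI 74).
57 − 74 = -17, so the two pitches are 17 semitones apart.

-17 semitones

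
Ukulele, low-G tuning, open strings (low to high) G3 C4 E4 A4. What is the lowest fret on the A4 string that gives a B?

From A4, count semitones up the chromatic scale until reaching B: A–A#–B — 2 steps.

2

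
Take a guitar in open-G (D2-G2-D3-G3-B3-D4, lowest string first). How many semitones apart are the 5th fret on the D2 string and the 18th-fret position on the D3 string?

D2 at fret 5 → G2 (MIDI 43); D3 at fret 18 → G#4 (MIDI 68).
43 − 68 = -25, so the two pitches are 25 semitones apart, with G#4 the higher.

25 semitones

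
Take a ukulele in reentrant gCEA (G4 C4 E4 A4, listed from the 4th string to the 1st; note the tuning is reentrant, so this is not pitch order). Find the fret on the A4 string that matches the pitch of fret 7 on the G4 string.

G4 at fret 7 is G4 + 7 semitones = D5.
The open A4 string is 2 semitones above the open G4, so the same pitch on the A4 string lies at fret 7 − 2 = 5.

5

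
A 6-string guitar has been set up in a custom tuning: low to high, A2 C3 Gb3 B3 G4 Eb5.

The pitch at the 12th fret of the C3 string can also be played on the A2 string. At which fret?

C3 at fret 12 is C3 + 12 semitones = C4.
The open A2 string is 3 semitones below the open C3, so the same pitch on the A2 string lies at fret 12 + 3 = 15.

15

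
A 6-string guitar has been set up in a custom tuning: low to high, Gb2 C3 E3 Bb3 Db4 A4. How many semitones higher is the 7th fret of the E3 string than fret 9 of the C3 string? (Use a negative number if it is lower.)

E3 at fret 7 → B3 (MIDI 59); C3 at fret 9 → A3 (MIDI 57).
59 − 57 = 2, so the two pitches are 2 semitones apart.

2 semitones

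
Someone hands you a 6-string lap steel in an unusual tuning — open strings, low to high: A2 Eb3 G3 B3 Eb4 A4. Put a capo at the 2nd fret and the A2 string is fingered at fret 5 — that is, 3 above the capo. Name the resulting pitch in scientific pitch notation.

D3

The capo raises the open A2 by 2 semitones to B2; fretting 3 more gives A2 + 2 + 3 = A2 + 5 semitones = D3.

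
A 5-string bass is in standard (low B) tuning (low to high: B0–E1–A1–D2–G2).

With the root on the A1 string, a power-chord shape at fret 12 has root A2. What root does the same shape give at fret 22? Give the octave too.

G3

Moving from fret 12 to fret 22 shifts the root by 10 semitones.
A2 up 10 semitones is G3.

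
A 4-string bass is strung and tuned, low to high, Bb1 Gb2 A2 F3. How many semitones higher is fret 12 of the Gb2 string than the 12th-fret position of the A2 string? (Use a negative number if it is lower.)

Gb2 at fret 12 → Gb3 (MIDI 54); A2 at fret 12 → A3 (MIDI 57).
54 − 57 = -3, so the two pitches are 3 semitones apart.

-3 semitones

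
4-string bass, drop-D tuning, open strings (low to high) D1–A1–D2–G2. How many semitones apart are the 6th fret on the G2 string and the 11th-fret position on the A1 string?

G2 at fret 6 → C#3 (MIDI 49); A1 at fret 11 → G#2 (MIDI 44).
49 − 44 = 5, so the two pitches are 5 semitones apart, with C#3 the higher.

5 semitones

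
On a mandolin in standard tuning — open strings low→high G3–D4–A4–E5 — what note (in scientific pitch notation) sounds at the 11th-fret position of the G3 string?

Each fret is one semitone, so G3 + 11 = F#4.
(Equivalently spelled Gb4.)

F#4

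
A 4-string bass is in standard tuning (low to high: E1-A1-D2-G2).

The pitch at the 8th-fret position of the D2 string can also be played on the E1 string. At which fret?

D2 at fret 8 is D2 + 8 semitones = A#2.
The open E1 string is 10 semitones below the open D2, so the same pitch on the E1 string lies at fret 8 + 10 = 18.

18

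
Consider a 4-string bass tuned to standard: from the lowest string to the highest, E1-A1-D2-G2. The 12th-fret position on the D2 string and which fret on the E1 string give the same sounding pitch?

22

D2 at fret 12 is D2 + 12 semitones = D3.
The open E1 string is 10 semitones below the open D2, so the same pitch on the E1 string lies at fret 12 + 10 = 22.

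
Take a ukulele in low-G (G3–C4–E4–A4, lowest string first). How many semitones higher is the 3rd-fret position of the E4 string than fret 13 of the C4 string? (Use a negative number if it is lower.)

E4 at fret 3 → G4 (MIDI 67); C4 at fret 13 → C#5 (MIDI 73).
67 − 73 = -6, so the two pitches are 6 semitones apart.

-6 semitones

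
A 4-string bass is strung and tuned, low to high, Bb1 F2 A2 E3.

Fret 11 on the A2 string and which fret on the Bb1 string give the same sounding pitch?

A2 at fret 11 is A2 + 11 semitones = Ab3.
The open Bb1 string is 11 semitones below the open A2, so the same pitch on the Bb1 string lies at fret 11 + 11 = 22.

22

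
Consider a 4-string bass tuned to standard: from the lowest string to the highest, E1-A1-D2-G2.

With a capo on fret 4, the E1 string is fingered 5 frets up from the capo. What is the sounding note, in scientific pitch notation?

The capo raises the open E1 by 4 semitones to G#1; fretting 5 more gives E1 + 4 + 5 = E1 + 9 semitones = C#2.

C#2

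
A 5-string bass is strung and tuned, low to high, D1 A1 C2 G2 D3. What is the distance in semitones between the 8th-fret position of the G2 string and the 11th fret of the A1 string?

G2 at fret 8 → Eb3 (MIDI 51); A1 at fret 11 → Ab2 (MIDI 44).
51 − 44 = 7, so the two pitches are 7 semitones apart, with Eb3 the higher.

7 semitones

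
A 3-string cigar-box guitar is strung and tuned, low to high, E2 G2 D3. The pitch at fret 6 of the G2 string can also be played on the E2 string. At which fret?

Fret 6 on G2 is MIDI 43 + 6 = 49 (Db3). On the E2 string (open MIDI 40), that pitch is 49 − 40 = fret 9.

9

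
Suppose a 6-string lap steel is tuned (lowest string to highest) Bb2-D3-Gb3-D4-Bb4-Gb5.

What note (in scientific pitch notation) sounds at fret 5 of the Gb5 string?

The open Gb5 string plus 5 semitones: Gb–G–Ab–A–Bb–B.
No B→C boundary is crossed, so the octave stays at 5.

B5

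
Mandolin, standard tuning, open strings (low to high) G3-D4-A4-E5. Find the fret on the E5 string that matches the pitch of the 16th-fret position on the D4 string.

Fret 16 on D4 is MIDI 62 + 16 = 78 (F♯5). On the E5 string (open MIDI 76), that pitch is 78 − 76 = fret 2.

2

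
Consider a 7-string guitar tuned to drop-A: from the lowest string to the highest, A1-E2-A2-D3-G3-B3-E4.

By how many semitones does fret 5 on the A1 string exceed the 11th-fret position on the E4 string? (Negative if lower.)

-37 semitones

A1 at fret 5 → D2 (MIDI 38); E4 at fret 11 → D#5 (MIDI 75).
38 − 75 = -37, so the two pitches are 37 semitones apart.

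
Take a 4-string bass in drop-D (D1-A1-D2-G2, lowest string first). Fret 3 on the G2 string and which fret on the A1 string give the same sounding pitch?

13

Fret 3 on G2 is MIDI 43 + 3 = 46 (A#2). On the A1 string (open MIDI 33), that pitch is 46 − 33 = fret 13.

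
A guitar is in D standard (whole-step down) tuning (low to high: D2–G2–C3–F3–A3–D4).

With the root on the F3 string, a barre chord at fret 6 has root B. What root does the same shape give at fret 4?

Moving from fret 6 to fret 4 shifts the root by -2 semitones.
B down 2 semitones is A.

A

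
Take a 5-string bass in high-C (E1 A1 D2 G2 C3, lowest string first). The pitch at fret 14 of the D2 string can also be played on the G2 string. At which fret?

Fret 14 on D2 is MIDI 38 + 14 = 52 (E3). On the G2 string (open MIDI 43), that pitch is 52 − 43 = fret 9.

9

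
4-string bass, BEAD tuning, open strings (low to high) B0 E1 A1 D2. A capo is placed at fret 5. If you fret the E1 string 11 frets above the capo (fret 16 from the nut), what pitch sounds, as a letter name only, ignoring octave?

G#

The capo raises the open E1 by 5 semitones to A1; fretting 11 more gives E1 + 5 + 11 = E1 + 16 semitones, landing on G#.
(Also written Ab.)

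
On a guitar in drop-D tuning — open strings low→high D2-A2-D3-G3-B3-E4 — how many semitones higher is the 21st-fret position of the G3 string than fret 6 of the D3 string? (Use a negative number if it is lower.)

G3 at fret 21 → E5 (MIDI 76); D3 at fret 6 → G#3 (MIDI 56).
76 − 56 = 20, so the two pitches are 20 semitones apart.

20 semitones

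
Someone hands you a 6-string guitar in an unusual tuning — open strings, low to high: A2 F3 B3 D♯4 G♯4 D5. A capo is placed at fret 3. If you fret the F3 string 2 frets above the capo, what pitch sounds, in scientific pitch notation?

The capo raises the open F3 by 3 semitones to G♯3; fretting 2 more gives F3 + 3 + 2 = F3 + 5 semitones = A♯3.
(Also written B♭.)

A♯3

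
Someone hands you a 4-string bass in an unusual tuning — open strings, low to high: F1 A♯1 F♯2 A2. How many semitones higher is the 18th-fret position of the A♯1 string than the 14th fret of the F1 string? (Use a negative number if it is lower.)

9 semitones

A♯1 at fret 18 → E3 (MIDI 52); F1 at fret 14 → G2 (MIDI 43).
52 − 43 = 9, so the two pitches are 9 semitones apart.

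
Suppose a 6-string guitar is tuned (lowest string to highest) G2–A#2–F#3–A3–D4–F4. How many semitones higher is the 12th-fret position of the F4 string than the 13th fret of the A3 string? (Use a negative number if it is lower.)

F4 at fret 12 → F5 (MIDI 77); A3 at fret 13 → A#4 (MIDI 70).
77 − 70 = 7, so the two pitches are 7 semitones apart.

7 semitones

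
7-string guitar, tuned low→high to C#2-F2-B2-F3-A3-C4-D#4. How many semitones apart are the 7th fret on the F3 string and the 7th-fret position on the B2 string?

6 semitones

F3 at fret 7 → C4 (MIDI 60); B2 at fret 7 → F#3 (MIDI 54).
60 − 54 = 6, so the two pitches are 6 semitones apart, with C4 the higher.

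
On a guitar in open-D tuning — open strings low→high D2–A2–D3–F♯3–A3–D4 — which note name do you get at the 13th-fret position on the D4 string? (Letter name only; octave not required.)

The open D4 string plus 13 semitones: D–D#–E–F–…–C#–D–D#.
(Equivalently spelled E♭.)

D♯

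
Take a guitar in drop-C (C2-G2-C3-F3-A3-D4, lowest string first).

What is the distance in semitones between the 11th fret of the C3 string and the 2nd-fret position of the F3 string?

C3 at fret 11 → B3 (MIDI 59); F3 at fret 2 → G3 (MIDI 55).
59 − 55 = 4, so the two pitches are 4 semitones apart, with B3 the higher.

4 semitones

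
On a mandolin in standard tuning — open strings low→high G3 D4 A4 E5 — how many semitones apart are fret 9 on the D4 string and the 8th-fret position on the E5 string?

13 semitones

D4 at fret 9 → B4 (MIDI 71); E5 at fret 8 → C6 (MIDI 84).
71 − 84 = -13, so the two pitches are 13 semitones apart, with C6 the higher.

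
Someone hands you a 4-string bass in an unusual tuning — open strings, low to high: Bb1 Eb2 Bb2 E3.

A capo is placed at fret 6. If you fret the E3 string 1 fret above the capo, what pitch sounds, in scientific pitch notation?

B3

The capo raises the open E3 by 6 semitones to Bb3; fretting 1 more gives E3 + 6 + 1 = E3 + 7 semitones = B3.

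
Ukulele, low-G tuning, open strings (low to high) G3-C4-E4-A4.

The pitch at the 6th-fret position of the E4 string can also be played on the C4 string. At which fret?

10

E4 at fret 6 is E4 + 6 semitones = A#4.
The open C4 string is 4 semitones below the open E4, so the same pitch on the C4 string lies at fret 6 + 4 = 10.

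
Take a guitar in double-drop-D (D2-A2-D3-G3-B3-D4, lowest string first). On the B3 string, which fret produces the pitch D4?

D4 is 3 semitones above the open B3 (B–C–C#–D), so it sits at fret 3.

3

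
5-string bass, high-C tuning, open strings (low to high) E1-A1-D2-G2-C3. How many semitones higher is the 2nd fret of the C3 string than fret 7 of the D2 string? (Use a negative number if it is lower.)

C3 at fret 2 → D3 (MIDI 50); D2 at fret 7 → A2 (MIDI 45).
50 − 45 = 5, so the two pitches are 5 semitones apart.

5 semitones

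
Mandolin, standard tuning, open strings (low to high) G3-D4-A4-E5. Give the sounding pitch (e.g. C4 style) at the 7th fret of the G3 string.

Each fret is one semitone, so G3 + 7 = D4.

D4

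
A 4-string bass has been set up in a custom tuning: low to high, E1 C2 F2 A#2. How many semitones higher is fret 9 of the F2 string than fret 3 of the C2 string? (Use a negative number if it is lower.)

F2 at fret 9 → D3 (MIDI 50); C2 at fret 3 → D#2 (MIDI 39).
50 − 39 = 11, so the two pitches are 11 semitones apart.

11 semitones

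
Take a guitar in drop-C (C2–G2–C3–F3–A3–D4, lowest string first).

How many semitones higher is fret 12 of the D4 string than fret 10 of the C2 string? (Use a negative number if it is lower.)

28 semitones

D4 at fret 12 → D5 (MIDI 74); C2 at fret 10 → A#2 (MIDI 46).
74 − 46 = 28, so the two pitches are 28 semitones apart.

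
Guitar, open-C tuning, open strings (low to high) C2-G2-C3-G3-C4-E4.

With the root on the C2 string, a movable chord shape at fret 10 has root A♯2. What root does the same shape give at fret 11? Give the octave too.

Moving from fret 10 to fret 11 shifts the root by 1 semitone.
A♯2 up 1 semitone is B2.

B2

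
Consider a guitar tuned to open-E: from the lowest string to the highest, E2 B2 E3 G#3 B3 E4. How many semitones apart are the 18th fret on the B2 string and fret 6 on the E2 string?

B2 at fret 18 → F4 (MIDI 65); E2 at fret 6 → A#2 (MIDI 46).
65 − 46 = 19, so the two pitches are 19 semitones apart, with F4 the higher.

19 semitones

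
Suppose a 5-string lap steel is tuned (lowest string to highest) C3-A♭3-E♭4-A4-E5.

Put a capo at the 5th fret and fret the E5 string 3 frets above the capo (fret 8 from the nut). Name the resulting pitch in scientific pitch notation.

C6

The capo raises the open E5 by 5 semitones to A5; fretting 3 more gives E5 + 5 + 3 = E5 + 8 semitones = C6.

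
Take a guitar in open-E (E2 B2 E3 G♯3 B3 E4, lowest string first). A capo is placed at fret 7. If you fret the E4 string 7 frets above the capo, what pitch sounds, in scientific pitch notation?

F♯5

The capo raises the open E4 by 7 semitones to B4; fretting 7 more gives E4 + 7 + 7 = E4 + 14 semitones = F♯5.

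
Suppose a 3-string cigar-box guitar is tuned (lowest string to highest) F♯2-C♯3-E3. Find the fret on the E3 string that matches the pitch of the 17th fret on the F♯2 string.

7

F♯2 at fret 17 is F♯2 + 17 semitones = B3.
The open E3 string is 10 semitones above the open F♯2, so the same pitch on the E3 string lies at fret 17 − 10 = 7.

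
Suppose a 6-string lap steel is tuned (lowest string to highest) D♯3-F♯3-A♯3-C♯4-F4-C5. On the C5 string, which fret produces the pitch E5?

4

E5 is 4 semitones above the open C5 (C–C#–D–D#–E), so it sits at fret 4.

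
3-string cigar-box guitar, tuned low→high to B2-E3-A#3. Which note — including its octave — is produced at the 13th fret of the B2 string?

C4

B2 is MIDI 47. Adding 13 gives 60, which is C4.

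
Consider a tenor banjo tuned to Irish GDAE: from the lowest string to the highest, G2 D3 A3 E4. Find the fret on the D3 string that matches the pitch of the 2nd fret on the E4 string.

16

E4 at fret 2 is E4 + 2 semitones = F#4.
The open D3 string is 14 semitones below the open E4, so the same pitch on the D3 string lies at fret 2 + 14 = 16.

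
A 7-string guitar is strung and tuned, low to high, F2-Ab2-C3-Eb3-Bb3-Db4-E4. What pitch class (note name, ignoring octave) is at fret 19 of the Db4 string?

Each fret is one semitone, so Db4 + 19 = Ab.
(Equivalently spelled G#.)

Ab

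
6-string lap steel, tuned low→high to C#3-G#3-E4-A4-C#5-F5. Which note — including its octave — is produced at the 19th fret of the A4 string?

The open A4 string plus 19 semitones: A–A#–B–C–…–D–D#–E.
The walk passes from B into C 2 times, so the octave number goes from 4 to 6.

E6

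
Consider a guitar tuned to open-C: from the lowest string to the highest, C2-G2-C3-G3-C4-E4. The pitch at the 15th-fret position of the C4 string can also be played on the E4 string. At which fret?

C4 at fret 15 is C4 + 15 semitones = D#5.
The open E4 string is 4 semitones above the open C4, so the same pitch on the E4 string lies at fret 15 − 4 = 11.

11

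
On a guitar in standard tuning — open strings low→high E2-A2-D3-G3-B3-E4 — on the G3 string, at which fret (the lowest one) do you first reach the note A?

2

From G3, count semitones up the chromatic scale until reaching A: G–G#–A — 2 steps.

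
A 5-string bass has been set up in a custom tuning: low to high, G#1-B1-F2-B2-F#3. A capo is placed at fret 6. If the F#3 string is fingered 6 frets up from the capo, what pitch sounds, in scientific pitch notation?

The capo raises the open F#3 by 6 semitones to C4; fretting 6 more gives F#3 + 6 + 6 = F#3 + 12 semitones = F#4.
(Also written Gb.)

F#4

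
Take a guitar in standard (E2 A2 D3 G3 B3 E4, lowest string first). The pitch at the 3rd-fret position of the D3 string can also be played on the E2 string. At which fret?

13

Fret 3 on D3 is MIDI 50 + 3 = 53 (F3). On the E2 string (open MIDI 40), that pitch is 53 − 40 = fret 13.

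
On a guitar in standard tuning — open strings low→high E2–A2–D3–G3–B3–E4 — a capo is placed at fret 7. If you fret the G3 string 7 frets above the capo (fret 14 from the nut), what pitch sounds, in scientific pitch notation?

The capo raises the open G3 by 7 semitones to D4; fretting 7 more gives G3 + 7 + 7 = G3 + 14 semitones = A4.

A4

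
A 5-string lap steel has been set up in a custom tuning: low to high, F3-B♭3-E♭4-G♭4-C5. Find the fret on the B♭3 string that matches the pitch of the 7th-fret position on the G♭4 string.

Fret 7 on G♭4 is MIDI 66 + 7 = 73 (D♭5). On the B♭3 string (open MIDI 58), that pitch is 73 − 58 = fret 15.

15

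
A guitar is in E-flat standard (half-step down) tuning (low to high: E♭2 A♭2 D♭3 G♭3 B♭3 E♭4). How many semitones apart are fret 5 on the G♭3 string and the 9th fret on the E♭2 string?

11 semitones

G♭3 at fret 5 → B3 (MIDI 59); E♭2 at fret 9 → C3 (MIDI 48).
59 − 48 = 11, so the two pitches are 11 semitones apart, with B3 the higher.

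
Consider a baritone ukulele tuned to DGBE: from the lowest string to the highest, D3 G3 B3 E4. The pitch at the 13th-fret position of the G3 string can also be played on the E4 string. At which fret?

4

G3 at fret 13 is G3 + 13 semitones = G♯4.
The open E4 string is 9 semitones above the open G3, so the same pitch on the E4 string lies at fret 13 − 9 = 4.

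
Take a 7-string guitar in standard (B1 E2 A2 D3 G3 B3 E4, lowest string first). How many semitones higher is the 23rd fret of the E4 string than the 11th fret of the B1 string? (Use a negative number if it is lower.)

E4 at fret 23 → D♯6 (MIDI 87); B1 at fret 11 → A♯2 (MIDI 46).
87 − 46 = 41, so the two pitches are 41 semitones apart.

41 semitones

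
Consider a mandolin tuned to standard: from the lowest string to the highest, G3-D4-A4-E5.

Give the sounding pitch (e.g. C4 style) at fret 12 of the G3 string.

G3 is MIDI 55. Adding 12 gives 67, which is G4.

G4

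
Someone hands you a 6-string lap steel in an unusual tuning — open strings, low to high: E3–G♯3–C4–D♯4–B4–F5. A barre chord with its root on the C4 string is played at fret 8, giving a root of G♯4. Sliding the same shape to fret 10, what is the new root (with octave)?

Moving from fret 8 to fret 10 shifts the root by 2 semitones.
G♯4 up 2 semitones is A♯4.

A♯4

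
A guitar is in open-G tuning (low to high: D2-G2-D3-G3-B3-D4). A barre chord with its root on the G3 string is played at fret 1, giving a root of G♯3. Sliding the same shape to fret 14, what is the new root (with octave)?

A4

Moving from fret 1 to fret 14 shifts the root by 13 semitones.
G♯3 up 13 semitones is A4.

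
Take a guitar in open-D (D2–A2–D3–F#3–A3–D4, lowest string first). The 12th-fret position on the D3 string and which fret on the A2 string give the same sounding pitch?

17

D3 at fret 12 is D3 + 12 semitones = D4.
The open A2 string is 5 semitones below the open D3, so the same pitch on the A2 string lies at fret 12 + 5 = 17.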